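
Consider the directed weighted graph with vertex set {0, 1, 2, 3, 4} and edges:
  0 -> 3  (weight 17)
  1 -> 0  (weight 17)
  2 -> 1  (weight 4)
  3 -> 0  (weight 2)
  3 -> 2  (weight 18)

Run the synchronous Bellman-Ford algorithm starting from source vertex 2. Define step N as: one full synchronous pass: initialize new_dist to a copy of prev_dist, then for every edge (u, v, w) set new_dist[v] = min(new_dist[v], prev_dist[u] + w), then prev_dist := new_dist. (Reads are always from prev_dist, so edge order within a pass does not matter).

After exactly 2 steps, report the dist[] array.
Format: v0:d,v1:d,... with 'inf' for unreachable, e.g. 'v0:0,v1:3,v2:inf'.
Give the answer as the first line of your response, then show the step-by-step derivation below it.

v0:21,v1:4,v2:0,v3:inf,v4:inf

step 1: dist = v0:inf,v1:4,v2:0,v3:inf,v4:inf
step 2: dist = v0:21,v1:4,v2:0,v3:inf,v4:inf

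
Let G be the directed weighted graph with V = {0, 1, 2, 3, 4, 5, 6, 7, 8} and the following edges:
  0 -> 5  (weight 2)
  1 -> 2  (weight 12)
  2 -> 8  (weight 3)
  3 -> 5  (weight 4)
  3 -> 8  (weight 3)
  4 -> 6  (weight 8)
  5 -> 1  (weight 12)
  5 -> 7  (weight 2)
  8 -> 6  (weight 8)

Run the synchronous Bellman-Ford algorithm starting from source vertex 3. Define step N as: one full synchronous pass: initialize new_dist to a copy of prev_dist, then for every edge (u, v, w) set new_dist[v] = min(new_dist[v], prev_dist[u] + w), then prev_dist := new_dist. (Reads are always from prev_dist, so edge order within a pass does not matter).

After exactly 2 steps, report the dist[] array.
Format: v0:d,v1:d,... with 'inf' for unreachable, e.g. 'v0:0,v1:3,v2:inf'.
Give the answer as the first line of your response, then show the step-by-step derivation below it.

v0:inf,v1:16,v2:inf,v3:0,v4:inf,v5:4,v6:11,v7:6,v8:3

step 1: dist = v0:inf,v1:inf,v2:inf,v3:0,v4:inf,v5:4,v6:inf,v7:inf,v8:3
step 2: dist = v0:inf,v1:16,v2:inf,v3:0,v4:inf,v5:4,v6:11,v7:6,v8:3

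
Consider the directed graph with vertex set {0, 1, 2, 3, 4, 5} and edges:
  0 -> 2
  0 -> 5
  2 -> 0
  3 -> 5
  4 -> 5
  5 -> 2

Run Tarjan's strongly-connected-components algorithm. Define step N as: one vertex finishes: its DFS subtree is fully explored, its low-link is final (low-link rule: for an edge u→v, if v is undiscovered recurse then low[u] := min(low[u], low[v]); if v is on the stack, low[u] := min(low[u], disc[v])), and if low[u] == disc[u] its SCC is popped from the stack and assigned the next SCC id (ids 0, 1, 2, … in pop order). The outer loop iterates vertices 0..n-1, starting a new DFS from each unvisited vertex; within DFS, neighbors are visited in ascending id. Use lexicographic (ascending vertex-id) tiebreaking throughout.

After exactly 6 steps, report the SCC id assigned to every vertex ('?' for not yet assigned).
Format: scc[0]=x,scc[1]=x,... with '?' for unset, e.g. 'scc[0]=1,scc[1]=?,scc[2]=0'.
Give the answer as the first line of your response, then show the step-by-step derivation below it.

scc[0]=0,scc[1]=1,scc[2]=0,scc[3]=2,scc[4]=3,scc[5]=0

step 1: low=(low[0]=0,low[1]=?,low[2]=0,low[3]=?,low[4]=?,low[5]=?); scc=(scc[0]=?,scc[1]=?,scc[2]=?,scc[3]=?,scc[4]=?,scc[5]=?)
step 2: low=(low[0]=0,low[1]=?,low[2]=0,low[3]=?,low[4]=?,low[5]=1); scc=(scc[0]=?,scc[1]=?,scc[2]=?,scc[3]=?,scc[4]=?,scc[5]=?)
step 3: low=(low[0]=0,low[1]=?,low[2]=0,low[3]=?,low[4]=?,low[5]=1); scc=(scc[0]=0,scc[1]=?,scc[2]=0,scc[3]=?,scc[4]=?,scc[5]=0)
step 4: low=(low[0]=0,low[1]=3,low[2]=0,low[3]=?,low[4]=?,low[5]=1); scc=(scc[0]=0,scc[1]=1,scc[2]=0,scc[3]=?,scc[4]=?,scc[5]=0)
step 5: low=(low[0]=0,low[1]=3,low[2]=0,low[3]=4,low[4]=?,low[5]=1); scc=(scc[0]=0,scc[1]=1,scc[2]=0,scc[3]=2,scc[4]=?,scc[5]=0)
step 6: low=(low[0]=0,low[1]=3,low[2]=0,low[3]=4,low[4]=5,low[5]=1); scc=(scc[0]=0,scc[1]=1,scc[2]=0,scc[3]=2,scc[4]=3,scc[5]=0)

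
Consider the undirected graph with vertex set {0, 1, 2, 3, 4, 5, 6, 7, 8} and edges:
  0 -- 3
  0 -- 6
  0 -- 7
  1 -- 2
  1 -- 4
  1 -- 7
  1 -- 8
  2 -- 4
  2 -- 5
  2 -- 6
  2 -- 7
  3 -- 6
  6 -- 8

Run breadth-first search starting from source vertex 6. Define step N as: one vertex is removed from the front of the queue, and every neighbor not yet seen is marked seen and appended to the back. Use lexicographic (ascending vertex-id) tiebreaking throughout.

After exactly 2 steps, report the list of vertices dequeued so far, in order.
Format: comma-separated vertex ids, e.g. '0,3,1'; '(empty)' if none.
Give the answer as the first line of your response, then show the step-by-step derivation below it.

6,0

step 1: dequeue 6; queue=[0,2,3,8]; order=6
step 2: dequeue 0; queue=[2,3,8,7]; order=6,0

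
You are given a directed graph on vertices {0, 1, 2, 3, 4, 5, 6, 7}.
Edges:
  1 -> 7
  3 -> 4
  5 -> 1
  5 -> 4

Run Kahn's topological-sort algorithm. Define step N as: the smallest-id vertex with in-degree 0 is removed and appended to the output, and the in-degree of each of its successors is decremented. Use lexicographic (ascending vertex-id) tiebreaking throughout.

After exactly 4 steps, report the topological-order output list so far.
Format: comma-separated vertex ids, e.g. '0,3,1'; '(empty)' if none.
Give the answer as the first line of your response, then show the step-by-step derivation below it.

0,2,3,5

step 1: output 0; order=[0]; indeg=(0,1,0,0,2,0,0,1)
step 2: output 2; order=[0,2]; indeg=(0,1,0,0,2,0,0,1)
step 3: output 3; order=[0,2,3]; indeg=(0,1,0,0,1,0,0,1)
step 4: output 5; order=[0,2,3,5]; indeg=(0,0,0,0,0,0,0,1)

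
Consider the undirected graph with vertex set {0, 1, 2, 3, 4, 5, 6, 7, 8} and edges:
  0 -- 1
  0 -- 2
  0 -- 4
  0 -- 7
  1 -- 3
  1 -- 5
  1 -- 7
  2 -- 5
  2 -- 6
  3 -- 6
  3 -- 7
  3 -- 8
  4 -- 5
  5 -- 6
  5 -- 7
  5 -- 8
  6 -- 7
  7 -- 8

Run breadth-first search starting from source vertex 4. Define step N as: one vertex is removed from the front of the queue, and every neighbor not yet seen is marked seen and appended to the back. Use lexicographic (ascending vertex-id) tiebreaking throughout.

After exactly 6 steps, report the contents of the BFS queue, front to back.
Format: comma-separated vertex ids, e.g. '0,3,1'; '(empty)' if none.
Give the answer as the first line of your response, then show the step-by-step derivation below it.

6,8,3

step 1: dequeue 4; queue=[0,5]; order=4
step 2: dequeue 0; queue=[5,1,2,7]; order=4,0
step 3: dequeue 5; queue=[1,2,7,6,8]; order=4,0,5
step 4: dequeue 1; queue=[2,7,6,8,3]; order=4,0,5,1
step 5: dequeue 2; queue=[7,6,8,3]; order=4,0,5,1,2
step 6: dequeue 7; queue=[6,8,3]; order=4,0,5,1,2,7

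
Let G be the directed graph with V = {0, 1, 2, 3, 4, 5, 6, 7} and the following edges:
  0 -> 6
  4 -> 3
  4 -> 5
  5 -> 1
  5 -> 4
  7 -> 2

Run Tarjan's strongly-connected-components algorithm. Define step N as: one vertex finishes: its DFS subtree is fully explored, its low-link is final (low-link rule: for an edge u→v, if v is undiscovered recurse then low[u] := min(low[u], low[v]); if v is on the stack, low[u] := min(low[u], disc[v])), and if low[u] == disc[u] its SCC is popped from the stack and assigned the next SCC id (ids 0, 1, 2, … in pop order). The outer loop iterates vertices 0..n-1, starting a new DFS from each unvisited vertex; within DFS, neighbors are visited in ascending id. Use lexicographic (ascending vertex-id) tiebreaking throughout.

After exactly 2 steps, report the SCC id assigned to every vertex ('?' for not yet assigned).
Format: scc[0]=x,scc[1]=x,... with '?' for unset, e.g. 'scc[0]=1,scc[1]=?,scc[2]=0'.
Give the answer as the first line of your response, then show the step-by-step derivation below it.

scc[0]=1,scc[1]=?,scc[2]=?,scc[3]=?,scc[4]=?,scc[5]=?,scc[6]=0,scc[7]=?

step 1: low=(low[0]=0,low[1]=?,low[2]=?,low[3]=?,low[4]=?,low[5]=?,low[6]=1,low[7]=?); scc=(scc[0]=?,scc[1]=?,scc[2]=?,scc[3]=?,scc[4]=?,scc[5]=?,scc[6]=0,scc[7]=?)
step 2: low=(low[0]=0,low[1]=?,low[2]=?,low[3]=?,low[4]=?,low[5]=?,low[6]=1,low[7]=?); scc=(scc[0]=1,scc[1]=?,scc[2]=?,scc[3]=?,scc[4]=?,scc[5]=?,scc[6]=0,scc[7]=?)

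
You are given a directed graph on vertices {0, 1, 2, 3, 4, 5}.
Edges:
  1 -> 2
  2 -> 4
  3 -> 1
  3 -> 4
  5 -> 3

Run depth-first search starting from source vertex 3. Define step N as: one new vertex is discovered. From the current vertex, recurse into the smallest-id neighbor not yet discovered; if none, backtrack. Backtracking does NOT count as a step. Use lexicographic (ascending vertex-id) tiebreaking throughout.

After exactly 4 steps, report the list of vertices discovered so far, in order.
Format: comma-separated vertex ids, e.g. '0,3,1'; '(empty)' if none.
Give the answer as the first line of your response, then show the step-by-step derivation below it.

3,1,2,4

step 1: discover 3; path=3; order=3
step 2: discover 1; path=3>1; order=3,1
step 3: discover 2; path=3>1>2; order=3,1,2
step 4: discover 4; path=3>1>2>4; order=3,1,2,4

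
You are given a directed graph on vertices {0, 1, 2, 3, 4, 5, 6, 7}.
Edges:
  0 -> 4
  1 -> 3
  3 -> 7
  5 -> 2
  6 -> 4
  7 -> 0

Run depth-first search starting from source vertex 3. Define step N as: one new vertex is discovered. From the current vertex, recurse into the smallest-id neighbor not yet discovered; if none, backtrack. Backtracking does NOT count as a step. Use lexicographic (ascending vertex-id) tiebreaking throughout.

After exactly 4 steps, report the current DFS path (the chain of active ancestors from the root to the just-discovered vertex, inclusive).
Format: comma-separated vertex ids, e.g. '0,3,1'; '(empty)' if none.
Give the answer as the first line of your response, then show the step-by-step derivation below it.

3,7,0,4

step 1: discover 3; path=3; order=3
step 2: discover 7; path=3>7; order=3,7
step 3: discover 0; path=3>7>0; order=3,7,0
step 4: discover 4; path=3>7>0>4; order=3,7,0,4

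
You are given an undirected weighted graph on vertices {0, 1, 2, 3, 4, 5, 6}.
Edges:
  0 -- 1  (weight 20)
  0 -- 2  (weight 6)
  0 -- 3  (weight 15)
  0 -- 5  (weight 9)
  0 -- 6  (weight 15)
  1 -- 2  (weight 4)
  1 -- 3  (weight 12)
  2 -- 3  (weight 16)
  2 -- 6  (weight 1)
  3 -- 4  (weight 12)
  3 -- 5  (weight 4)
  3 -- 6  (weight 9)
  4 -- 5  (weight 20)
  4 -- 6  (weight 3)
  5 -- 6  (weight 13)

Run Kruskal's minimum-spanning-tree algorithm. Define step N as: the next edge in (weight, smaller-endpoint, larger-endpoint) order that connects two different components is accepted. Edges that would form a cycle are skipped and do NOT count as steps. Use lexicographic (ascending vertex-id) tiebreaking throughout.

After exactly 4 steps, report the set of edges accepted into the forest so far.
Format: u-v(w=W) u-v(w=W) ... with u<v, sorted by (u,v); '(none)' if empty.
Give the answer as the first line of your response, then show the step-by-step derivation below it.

1-2(w=4) 2-6(w=1) 3-5(w=4) 4-6(w=3)

step 1: add edge 2-6 (w=1); MST = {2-6(w=1)}
step 2: add edge 4-6 (w=3); MST = {2-6(w=1) 4-6(w=3)}
step 3: add edge 1-2 (w=4); MST = {1-2(w=4) 2-6(w=1) 4-6(w=3)}
step 4: add edge 3-5 (w=4); MST = {1-2(w=4) 2-6(w=1) 3-5(w=4) 4-6(w=3)}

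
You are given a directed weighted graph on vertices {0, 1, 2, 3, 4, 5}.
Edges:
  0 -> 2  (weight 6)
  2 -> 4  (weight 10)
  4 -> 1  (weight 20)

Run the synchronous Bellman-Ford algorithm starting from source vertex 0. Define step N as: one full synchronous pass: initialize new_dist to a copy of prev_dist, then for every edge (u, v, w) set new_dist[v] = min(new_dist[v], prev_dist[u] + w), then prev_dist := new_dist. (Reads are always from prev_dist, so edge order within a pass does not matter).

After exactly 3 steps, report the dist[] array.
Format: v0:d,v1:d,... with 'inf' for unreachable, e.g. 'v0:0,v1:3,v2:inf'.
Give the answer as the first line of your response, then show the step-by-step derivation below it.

v0:0,v1:36,v2:6,v3:inf,v4:16,v5:inf

step 1: dist = v0:0,v1:inf,v2:6,v3:inf,v4:inf,v5:inf
step 2: dist = v0:0,v1:inf,v2:6,v3:inf,v4:16,v5:inf
step 3: dist = v0:0,v1:36,v2:6,v3:inf,v4:16,v5:inf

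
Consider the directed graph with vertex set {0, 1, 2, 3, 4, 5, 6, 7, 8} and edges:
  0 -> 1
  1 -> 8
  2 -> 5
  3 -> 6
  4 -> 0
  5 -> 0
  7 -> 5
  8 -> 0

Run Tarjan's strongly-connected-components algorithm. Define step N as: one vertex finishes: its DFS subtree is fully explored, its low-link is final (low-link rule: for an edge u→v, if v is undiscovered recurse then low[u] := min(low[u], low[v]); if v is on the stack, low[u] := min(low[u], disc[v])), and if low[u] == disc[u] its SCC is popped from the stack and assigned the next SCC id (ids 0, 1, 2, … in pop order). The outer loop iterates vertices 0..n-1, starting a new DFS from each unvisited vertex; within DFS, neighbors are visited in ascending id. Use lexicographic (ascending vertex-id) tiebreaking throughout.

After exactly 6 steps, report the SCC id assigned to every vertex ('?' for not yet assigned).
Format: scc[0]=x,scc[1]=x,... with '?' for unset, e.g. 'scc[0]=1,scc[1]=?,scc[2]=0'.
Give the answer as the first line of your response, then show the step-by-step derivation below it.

scc[0]=0,scc[1]=0,scc[2]=2,scc[3]=?,scc[4]=?,scc[5]=1,scc[6]=3,scc[7]=?,scc[8]=0

step 1: low=(low[0]=0,low[1]=1,low[2]=?,low[3]=?,low[4]=?,low[5]=?,low[6]=?,low[7]=?,low[8]=0); scc=(scc[0]=?,scc[1]=?,scc[2]=?,scc[3]=?,scc[4]=?,scc[5]=?,scc[6]=?,scc[7]=?,scc[8]=?)
step 2: low=(low[0]=0,low[1]=0,low[2]=?,low[3]=?,low[4]=?,low[5]=?,low[6]=?,low[7]=?,low[8]=0); scc=(scc[0]=?,scc[1]=?,scc[2]=?,scc[3]=?,scc[4]=?,scc[5]=?,scc[6]=?,scc[7]=?,scc[8]=?)
step 3: low=(low[0]=0,low[1]=0,low[2]=?,low[3]=?,low[4]=?,low[5]=?,low[6]=?,low[7]=?,low[8]=0); scc=(scc[0]=0,scc[1]=0,scc[2]=?,scc[3]=?,scc[4]=?,scc[5]=?,scc[6]=?,scc[7]=?,scc[8]=0)
step 4: low=(low[0]=0,low[1]=0,low[2]=3,low[3]=?,low[4]=?,low[5]=4,low[6]=?,low[7]=?,low[8]=0); scc=(scc[0]=0,scc[1]=0,scc[2]=?,scc[3]=?,scc[4]=?,scc[5]=1,scc[6]=?,scc[7]=?,scc[8]=0)
step 5: low=(low[0]=0,low[1]=0,low[2]=3,low[3]=?,low[4]=?,low[5]=4,low[6]=?,low[7]=?,low[8]=0); scc=(scc[0]=0,scc[1]=0,scc[2]=2,scc[3]=?,scc[4]=?,scc[5]=1,scc[6]=?,scc[7]=?,scc[8]=0)
step 6: low=(low[0]=0,low[1]=0,low[2]=3,low[3]=5,low[4]=?,low[5]=4,low[6]=6,low[7]=?,low[8]=0); scc=(scc[0]=0,scc[1]=0,scc[2]=2,scc[3]=?,scc[4]=?,scc[5]=1,scc[6]=3,scc[7]=?,scc[8]=0)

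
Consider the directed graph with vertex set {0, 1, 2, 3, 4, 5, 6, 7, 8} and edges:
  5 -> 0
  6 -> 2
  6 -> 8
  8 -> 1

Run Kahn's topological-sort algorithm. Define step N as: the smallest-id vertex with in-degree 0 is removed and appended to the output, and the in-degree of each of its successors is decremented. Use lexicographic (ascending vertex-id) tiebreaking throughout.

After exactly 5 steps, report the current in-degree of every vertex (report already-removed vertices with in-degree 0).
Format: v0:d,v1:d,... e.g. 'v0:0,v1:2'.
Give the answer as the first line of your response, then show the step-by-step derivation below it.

v0:0,v1:1,v2:0,v3:0,v4:0,v5:0,v6:0,v7:0,v8:0

step 1: output 3; order=[3]; indeg=(1,1,1,0,0,0,0,0,1)
step 2: output 4; order=[3,4]; indeg=(1,1,1,0,0,0,0,0,1)
step 3: output 5; order=[3,4,5]; indeg=(0,1,1,0,0,0,0,0,1)
step 4: output 0; order=[3,4,5,0]; indeg=(0,1,1,0,0,0,0,0,1)
step 5: output 6; order=[3,4,5,0,6]; indeg=(0,1,0,0,0,0,0,0,0)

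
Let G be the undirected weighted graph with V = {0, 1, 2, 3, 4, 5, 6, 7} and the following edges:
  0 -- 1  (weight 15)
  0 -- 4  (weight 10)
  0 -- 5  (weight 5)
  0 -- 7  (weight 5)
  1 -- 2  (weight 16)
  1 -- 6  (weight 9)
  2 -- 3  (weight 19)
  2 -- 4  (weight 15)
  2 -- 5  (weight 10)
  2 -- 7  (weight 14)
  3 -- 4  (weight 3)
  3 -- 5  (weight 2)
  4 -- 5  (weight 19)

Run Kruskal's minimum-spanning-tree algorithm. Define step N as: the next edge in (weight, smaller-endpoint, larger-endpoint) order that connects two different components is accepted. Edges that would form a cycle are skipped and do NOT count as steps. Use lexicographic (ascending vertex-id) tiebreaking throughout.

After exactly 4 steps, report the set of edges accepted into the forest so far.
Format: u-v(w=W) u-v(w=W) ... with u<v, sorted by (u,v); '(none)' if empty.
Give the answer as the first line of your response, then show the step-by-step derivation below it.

0-5(w=5) 0-7(w=5) 3-4(w=3) 3-5(w=2)

step 1: add edge 3-5 (w=2); MST = {3-5(w=2)}
step 2: add edge 3-4 (w=3); MST = {3-4(w=3) 3-5(w=2)}
step 3: add edge 0-5 (w=5); MST = {0-5(w=5) 3-4(w=3) 3-5(w=2)}
step 4: add edge 0-7 (w=5); MST = {0-5(w=5) 0-7(w=5) 3-4(w=3) 3-5(w=2)}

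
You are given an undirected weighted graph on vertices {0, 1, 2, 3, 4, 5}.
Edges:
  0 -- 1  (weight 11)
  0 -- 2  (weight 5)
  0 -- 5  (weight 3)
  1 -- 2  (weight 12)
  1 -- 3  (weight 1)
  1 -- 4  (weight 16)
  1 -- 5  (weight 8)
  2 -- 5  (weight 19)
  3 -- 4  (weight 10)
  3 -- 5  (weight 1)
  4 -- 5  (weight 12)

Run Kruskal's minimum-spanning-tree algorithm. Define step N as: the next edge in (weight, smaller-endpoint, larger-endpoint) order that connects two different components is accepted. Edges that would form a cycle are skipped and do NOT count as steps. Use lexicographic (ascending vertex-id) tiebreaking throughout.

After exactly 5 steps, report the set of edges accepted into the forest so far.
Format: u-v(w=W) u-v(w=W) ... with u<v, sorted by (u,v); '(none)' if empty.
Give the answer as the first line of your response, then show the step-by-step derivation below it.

0-2(w=5) 0-5(w=3) 1-3(w=1) 3-4(w=10) 3-5(w=1)

step 1: add edge 1-3 (w=1); MST = {1-3(w=1)}
step 2: add edge 3-5 (w=1); MST = {1-3(w=1) 3-5(w=1)}
step 3: add edge 0-5 (w=3); MST = {0-5(w=3) 1-3(w=1) 3-5(w=1)}
step 4: add edge 0-2 (w=5); MST = {0-2(w=5) 0-5(w=3) 1-3(w=1) 3-5(w=1)}
step 5: add edge 3-4 (w=10); MST = {0-2(w=5) 0-5(w=3) 1-3(w=1) 3-4(w=10) 3-5(w=1)}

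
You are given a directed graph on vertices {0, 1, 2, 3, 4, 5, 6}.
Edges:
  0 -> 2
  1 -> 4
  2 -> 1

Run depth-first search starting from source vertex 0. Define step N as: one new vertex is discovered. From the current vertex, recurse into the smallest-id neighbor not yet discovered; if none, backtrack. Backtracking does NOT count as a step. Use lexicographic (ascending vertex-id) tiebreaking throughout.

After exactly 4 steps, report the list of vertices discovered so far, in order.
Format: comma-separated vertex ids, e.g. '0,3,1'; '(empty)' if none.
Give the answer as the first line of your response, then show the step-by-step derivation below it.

0,2,1,4

step 1: discover 0; path=0; order=0
step 2: discover 2; path=0>2; order=0,2
step 3: discover 1; path=0>2>1; order=0,2,1
step 4: discover 4; path=0>2>1>4; order=0,2,1,4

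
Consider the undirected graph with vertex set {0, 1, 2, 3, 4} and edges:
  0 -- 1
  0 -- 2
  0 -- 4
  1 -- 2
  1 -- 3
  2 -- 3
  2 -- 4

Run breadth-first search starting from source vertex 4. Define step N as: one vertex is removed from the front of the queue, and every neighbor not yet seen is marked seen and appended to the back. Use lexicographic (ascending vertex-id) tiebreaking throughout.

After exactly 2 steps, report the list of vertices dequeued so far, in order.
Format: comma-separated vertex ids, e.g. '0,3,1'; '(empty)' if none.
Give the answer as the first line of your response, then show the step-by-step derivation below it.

4,0

step 1: dequeue 4; queue=[0,2]; order=4
step 2: dequeue 0; queue=[2,1]; order=4,0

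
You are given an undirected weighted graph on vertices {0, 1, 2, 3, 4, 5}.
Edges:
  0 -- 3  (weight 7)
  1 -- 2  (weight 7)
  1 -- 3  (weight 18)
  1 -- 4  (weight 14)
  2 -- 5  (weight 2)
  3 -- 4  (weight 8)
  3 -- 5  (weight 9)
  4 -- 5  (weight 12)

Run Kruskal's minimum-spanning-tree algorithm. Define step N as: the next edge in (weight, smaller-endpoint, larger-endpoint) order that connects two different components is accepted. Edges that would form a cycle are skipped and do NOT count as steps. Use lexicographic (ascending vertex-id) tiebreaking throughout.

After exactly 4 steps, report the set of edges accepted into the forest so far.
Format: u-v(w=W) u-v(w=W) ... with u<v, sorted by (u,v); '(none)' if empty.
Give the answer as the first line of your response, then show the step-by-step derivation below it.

0-3(w=7) 1-2(w=7) 2-5(w=2) 3-4(w=8)

step 1: add edge 2-5 (w=2); MST = {2-5(w=2)}
step 2: add edge 0-3 (w=7); MST = {0-3(w=7) 2-5(w=2)}
step 3: add edge 1-2 (w=7); MST = {0-3(w=7) 1-2(w=7) 2-5(w=2)}
step 4: add edge 3-4 (w=8); MST = {0-3(w=7) 1-2(w=7) 2-5(w=2) 3-4(w=8)}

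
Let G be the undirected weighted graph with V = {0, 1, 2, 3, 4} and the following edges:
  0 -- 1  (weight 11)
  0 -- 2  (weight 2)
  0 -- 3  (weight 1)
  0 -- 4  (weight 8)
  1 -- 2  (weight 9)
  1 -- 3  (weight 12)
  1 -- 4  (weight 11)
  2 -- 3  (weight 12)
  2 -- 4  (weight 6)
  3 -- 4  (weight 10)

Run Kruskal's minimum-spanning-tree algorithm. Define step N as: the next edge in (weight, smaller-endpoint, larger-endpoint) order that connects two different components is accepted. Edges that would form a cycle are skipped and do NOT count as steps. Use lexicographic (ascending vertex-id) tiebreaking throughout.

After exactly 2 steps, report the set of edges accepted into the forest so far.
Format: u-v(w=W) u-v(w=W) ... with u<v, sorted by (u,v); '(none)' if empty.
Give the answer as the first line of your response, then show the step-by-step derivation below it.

0-2(w=2) 0-3(w=1)

step 1: add edge 0-3 (w=1); MST = {0-3(w=1)}
step 2: add edge 0-2 (w=2); MST = {0-2(w=2) 0-3(w=1)}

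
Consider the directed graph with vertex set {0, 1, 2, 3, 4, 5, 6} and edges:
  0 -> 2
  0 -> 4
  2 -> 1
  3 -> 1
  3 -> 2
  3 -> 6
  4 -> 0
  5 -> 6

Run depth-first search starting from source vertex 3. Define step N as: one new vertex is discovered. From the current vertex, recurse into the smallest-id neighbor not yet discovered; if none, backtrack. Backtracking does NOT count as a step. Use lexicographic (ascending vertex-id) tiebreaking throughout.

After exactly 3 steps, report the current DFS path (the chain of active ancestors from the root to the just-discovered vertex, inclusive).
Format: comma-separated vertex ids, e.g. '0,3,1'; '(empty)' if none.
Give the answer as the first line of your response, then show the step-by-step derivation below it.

3,2

step 1: discover 3; path=3; order=3
step 2: discover 1; path=3>1; order=3,1
step 3: discover 2; path=3>2; order=3,1,2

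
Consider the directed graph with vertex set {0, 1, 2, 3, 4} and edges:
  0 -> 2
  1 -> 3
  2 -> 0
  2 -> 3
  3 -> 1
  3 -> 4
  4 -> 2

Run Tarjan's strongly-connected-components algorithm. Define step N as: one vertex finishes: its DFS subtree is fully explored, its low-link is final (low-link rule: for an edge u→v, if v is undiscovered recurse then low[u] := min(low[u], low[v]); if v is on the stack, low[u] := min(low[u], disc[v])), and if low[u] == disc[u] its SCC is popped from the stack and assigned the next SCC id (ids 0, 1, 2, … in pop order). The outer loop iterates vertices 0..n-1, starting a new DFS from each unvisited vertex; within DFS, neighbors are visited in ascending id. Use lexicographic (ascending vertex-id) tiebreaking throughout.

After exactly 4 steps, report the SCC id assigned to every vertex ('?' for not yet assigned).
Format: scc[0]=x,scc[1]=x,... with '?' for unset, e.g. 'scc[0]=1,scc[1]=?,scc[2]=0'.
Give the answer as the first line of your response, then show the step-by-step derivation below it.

scc[0]=?,scc[1]=?,scc[2]=?,scc[3]=?,scc[4]=?

step 1: low=(low[0]=0,low[1]=2,low[2]=0,low[3]=2,low[4]=?); scc=(scc[0]=?,scc[1]=?,scc[2]=?,scc[3]=?,scc[4]=?)
step 2: low=(low[0]=0,low[1]=2,low[2]=0,low[3]=2,low[4]=1); scc=(scc[0]=?,scc[1]=?,scc[2]=?,scc[3]=?,scc[4]=?)
step 3: low=(low[0]=0,low[1]=2,low[2]=0,low[3]=1,low[4]=1); scc=(scc[0]=?,scc[1]=?,scc[2]=?,scc[3]=?,scc[4]=?)
step 4: low=(low[0]=0,low[1]=2,low[2]=0,low[3]=1,low[4]=1); scc=(scc[0]=?,scc[1]=?,scc[2]=?,scc[3]=?,scc[4]=?)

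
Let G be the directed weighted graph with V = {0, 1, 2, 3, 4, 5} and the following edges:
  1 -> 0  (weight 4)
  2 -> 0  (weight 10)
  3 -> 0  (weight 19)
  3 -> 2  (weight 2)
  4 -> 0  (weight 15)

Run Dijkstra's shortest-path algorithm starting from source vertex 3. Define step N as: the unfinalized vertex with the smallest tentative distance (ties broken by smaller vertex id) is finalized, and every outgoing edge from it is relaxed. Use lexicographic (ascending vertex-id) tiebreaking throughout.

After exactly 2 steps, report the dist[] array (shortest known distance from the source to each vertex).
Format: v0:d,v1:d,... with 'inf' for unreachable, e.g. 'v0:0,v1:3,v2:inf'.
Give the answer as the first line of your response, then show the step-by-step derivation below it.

v0:12,v1:inf,v2:2,v3:0,v4:inf,v5:inf

step 1: dist = v0:19,v1:inf,v2:2,v3:0,v4:inf,v5:inf
step 2: dist = v0:12,v1:inf,v2:2,v3:0,v4:inf,v5:inf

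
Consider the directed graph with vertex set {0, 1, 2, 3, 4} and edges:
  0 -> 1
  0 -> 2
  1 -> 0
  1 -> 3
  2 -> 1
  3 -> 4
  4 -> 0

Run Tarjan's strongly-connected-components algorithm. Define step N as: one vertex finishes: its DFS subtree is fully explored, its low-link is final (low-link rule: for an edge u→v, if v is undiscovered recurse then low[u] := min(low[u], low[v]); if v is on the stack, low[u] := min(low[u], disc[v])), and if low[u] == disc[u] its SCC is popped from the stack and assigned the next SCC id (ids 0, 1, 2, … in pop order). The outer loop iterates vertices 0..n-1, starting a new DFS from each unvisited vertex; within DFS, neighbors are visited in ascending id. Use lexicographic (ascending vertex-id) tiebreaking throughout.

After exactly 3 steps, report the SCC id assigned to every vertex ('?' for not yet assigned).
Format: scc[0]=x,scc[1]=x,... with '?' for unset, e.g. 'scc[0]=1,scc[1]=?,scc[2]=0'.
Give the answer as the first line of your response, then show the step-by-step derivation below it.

scc[0]=?,scc[1]=?,scc[2]=?,scc[3]=?,scc[4]=?

step 1: low=(low[0]=0,low[1]=0,low[2]=?,low[3]=2,low[4]=0); scc=(scc[0]=?,scc[1]=?,scc[2]=?,scc[3]=?,scc[4]=?)
step 2: low=(low[0]=0,low[1]=0,low[2]=?,low[3]=0,low[4]=0); scc=(scc[0]=?,scc[1]=?,scc[2]=?,scc[3]=?,scc[4]=?)
step 3: low=(low[0]=0,low[1]=0,low[2]=?,low[3]=0,low[4]=0); scc=(scc[0]=?,scc[1]=?,scc[2]=?,scc[3]=?,scc[4]=?)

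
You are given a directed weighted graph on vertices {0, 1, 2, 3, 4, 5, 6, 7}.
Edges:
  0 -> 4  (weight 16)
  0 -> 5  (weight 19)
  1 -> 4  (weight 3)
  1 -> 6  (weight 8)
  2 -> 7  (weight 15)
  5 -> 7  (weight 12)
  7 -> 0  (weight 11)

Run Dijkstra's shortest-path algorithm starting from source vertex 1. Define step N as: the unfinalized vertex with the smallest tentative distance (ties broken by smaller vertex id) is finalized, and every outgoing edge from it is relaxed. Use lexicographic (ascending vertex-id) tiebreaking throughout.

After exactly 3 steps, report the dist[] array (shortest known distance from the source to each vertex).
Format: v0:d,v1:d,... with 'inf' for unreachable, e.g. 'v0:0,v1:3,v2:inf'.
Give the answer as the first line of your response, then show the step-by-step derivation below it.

v0:inf,v1:0,v2:inf,v3:inf,v4:3,v5:inf,v6:8,v7:inf

step 1: dist = v0:inf,v1:0,v2:inf,v3:inf,v4:3,v5:inf,v6:8,v7:inf
step 2: dist = v0:inf,v1:0,v2:inf,v3:inf,v4:3,v5:inf,v6:8,v7:inf
step 3: dist = v0:inf,v1:0,v2:inf,v3:inf,v4:3,v5:inf,v6:8,v7:inf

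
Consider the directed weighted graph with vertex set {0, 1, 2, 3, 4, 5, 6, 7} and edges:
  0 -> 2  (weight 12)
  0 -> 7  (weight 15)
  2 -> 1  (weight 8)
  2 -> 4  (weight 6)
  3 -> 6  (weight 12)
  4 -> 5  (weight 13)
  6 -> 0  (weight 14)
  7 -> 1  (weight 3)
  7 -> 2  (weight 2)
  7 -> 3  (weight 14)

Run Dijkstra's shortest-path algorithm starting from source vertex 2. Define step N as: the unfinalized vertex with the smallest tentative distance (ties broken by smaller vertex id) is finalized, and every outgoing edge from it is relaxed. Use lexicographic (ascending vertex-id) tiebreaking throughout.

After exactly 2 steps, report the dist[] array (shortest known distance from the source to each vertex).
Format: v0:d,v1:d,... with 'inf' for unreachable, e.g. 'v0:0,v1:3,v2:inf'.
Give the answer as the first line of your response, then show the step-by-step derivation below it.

v0:inf,v1:8,v2:0,v3:inf,v4:6,v5:19,v6:inf,v7:inf

step 1: dist = v0:inf,v1:8,v2:0,v3:inf,v4:6,v5:inf,v6:inf,v7:inf
step 2: dist = v0:inf,v1:8,v2:0,v3:inf,v4:6,v5:19,v6:inf,v7:inf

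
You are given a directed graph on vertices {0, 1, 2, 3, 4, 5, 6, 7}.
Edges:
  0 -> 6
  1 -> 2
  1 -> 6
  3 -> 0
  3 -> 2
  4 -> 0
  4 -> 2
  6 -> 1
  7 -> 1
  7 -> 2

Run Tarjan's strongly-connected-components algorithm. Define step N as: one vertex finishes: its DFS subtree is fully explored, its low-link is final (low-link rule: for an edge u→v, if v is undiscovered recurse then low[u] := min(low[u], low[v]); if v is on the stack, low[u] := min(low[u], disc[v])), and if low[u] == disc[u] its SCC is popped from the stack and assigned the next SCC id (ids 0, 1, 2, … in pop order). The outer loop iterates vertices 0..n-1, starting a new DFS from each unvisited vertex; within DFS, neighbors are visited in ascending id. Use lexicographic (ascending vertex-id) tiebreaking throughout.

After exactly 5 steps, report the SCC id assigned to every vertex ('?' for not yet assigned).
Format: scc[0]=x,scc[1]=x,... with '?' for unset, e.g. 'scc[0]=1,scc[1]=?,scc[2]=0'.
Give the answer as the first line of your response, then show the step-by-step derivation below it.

scc[0]=2,scc[1]=1,scc[2]=0,scc[3]=3,scc[4]=?,scc[5]=?,scc[6]=1,scc[7]=?

step 1: low=(low[0]=0,low[1]=2,low[2]=3,low[3]=?,low[4]=?,low[5]=?,low[6]=1,low[7]=?); scc=(scc[0]=?,scc[1]=?,scc[2]=0,scc[3]=?,scc[4]=?,scc[5]=?,scc[6]=?,scc[7]=?)
step 2: low=(low[0]=0,low[1]=1,low[2]=3,low[3]=?,low[4]=?,low[5]=?,low[6]=1,low[7]=?); scc=(scc[0]=?,scc[1]=?,scc[2]=0,scc[3]=?,scc[4]=?,scc[5]=?,scc[6]=?,scc[7]=?)
step 3: low=(low[0]=0,low[1]=1,low[2]=3,low[3]=?,low[4]=?,low[5]=?,low[6]=1,low[7]=?); scc=(scc[0]=?,scc[1]=1,scc[2]=0,scc[3]=?,scc[4]=?,scc[5]=?,scc[6]=1,scc[7]=?)
step 4: low=(low[0]=0,low[1]=1,low[2]=3,low[3]=?,low[4]=?,low[5]=?,low[6]=1,low[7]=?); scc=(scc[0]=2,scc[1]=1,scc[2]=0,scc[3]=?,scc[4]=?,scc[5]=?,scc[6]=1,scc[7]=?)
step 5: low=(low[0]=0,low[1]=1,low[2]=3,low[3]=4,low[4]=?,low[5]=?,low[6]=1,low[7]=?); scc=(scc[0]=2,scc[1]=1,scc[2]=0,scc[3]=3,scc[4]=?,scc[5]=?,scc[6]=1,scc[7]=?)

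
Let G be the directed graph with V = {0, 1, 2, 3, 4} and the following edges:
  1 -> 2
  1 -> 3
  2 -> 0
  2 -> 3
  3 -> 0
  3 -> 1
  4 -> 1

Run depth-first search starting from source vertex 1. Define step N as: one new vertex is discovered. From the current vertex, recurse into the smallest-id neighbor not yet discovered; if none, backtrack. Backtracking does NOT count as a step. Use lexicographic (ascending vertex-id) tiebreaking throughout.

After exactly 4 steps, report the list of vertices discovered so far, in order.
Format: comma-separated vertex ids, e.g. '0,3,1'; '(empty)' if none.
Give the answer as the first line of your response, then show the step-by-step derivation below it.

1,2,0,3

step 1: discover 1; path=1; order=1
step 2: discover 2; path=1>2; order=1,2
step 3: discover 0; path=1>2>0; order=1,2,0
step 4: discover 3; path=1>2>3; order=1,2,0,3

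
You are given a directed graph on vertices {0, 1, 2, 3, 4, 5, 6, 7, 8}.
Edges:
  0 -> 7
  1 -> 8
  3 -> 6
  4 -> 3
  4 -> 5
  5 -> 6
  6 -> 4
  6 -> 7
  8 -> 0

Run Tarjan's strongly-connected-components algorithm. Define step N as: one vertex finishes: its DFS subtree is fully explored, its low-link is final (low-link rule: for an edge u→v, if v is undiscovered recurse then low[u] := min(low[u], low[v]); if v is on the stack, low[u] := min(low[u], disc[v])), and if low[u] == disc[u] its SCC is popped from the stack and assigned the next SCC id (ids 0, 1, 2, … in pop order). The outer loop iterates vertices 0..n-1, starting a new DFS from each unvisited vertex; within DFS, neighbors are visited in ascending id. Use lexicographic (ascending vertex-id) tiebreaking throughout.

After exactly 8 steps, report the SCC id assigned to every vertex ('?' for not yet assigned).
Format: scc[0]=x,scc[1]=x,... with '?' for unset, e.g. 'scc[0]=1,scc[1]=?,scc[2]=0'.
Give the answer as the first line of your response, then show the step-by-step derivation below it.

scc[0]=1,scc[1]=3,scc[2]=4,scc[3]=?,scc[4]=?,scc[5]=?,scc[6]=?,scc[7]=0,scc[8]=2

step 1: low=(low[0]=0,low[1]=?,low[2]=?,low[3]=?,low[4]=?,low[5]=?,low[6]=?,low[7]=1,low[8]=?); scc=(scc[0]=?,scc[1]=?,scc[2]=?,scc[3]=?,scc[4]=?,scc[5]=?,scc[6]=?,scc[7]=0,scc[8]=?)
step 2: low=(low[0]=0,low[1]=?,low[2]=?,low[3]=?,low[4]=?,low[5]=?,low[6]=?,low[7]=1,low[8]=?); scc=(scc[0]=1,scc[1]=?,scc[2]=?,scc[3]=?,scc[4]=?,scc[5]=?,scc[6]=?,scc[7]=0,scc[8]=?)
step 3: low=(low[0]=0,low[1]=2,low[2]=?,low[3]=?,low[4]=?,low[5]=?,low[6]=?,low[7]=1,low[8]=3); scc=(scc[0]=1,scc[1]=?,scc[2]=?,scc[3]=?,scc[4]=?,scc[5]=?,scc[6]=?,scc[7]=0,scc[8]=2)
step 4: low=(low[0]=0,low[1]=2,low[2]=?,low[3]=?,low[4]=?,low[5]=?,low[6]=?,low[7]=1,low[8]=3); scc=(scc[0]=1,scc[1]=3,scc[2]=?,scc[3]=?,scc[4]=?,scc[5]=?,scc[6]=?,scc[7]=0,scc[8]=2)
step 5: low=(low[0]=0,low[1]=2,low[2]=4,low[3]=?,low[4]=?,low[5]=?,low[6]=?,low[7]=1,low[8]=3); scc=(scc[0]=1,scc[1]=3,scc[2]=4,scc[3]=?,scc[4]=?,scc[5]=?,scc[6]=?,scc[7]=0,scc[8]=2)
step 6: low=(low[0]=0,low[1]=2,low[2]=4,low[3]=5,low[4]=5,low[5]=6,low[6]=6,low[7]=1,low[8]=3); scc=(scc[0]=1,scc[1]=3,scc[2]=4,scc[3]=?,scc[4]=?,scc[5]=?,scc[6]=?,scc[7]=0,scc[8]=2)
step 7: low=(low[0]=0,low[1]=2,low[2]=4,low[3]=5,low[4]=5,low[5]=6,low[6]=6,low[7]=1,low[8]=3); scc=(scc[0]=1,scc[1]=3,scc[2]=4,scc[3]=?,scc[4]=?,scc[5]=?,scc[6]=?,scc[7]=0,scc[8]=2)
step 8: low=(low[0]=0,low[1]=2,low[2]=4,low[3]=5,low[4]=5,low[5]=6,low[6]=5,low[7]=1,low[8]=3); scc=(scc[0]=1,scc[1]=3,scc[2]=4,scc[3]=?,scc[4]=?,scc[5]=?,scc[6]=?,scc[7]=0,scc[8]=2)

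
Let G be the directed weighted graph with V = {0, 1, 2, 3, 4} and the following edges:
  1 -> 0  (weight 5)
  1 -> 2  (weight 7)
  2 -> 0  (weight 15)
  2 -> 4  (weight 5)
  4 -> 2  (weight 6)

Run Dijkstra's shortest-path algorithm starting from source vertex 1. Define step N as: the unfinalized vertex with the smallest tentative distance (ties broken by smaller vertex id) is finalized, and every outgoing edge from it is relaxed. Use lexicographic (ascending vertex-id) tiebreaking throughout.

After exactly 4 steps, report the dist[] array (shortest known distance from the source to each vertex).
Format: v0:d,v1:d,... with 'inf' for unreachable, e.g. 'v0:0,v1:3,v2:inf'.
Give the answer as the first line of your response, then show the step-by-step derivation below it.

v0:5,v1:0,v2:7,v3:inf,v4:12

step 1: dist = v0:5,v1:0,v2:7,v3:inf,v4:inf
step 2: dist = v0:5,v1:0,v2:7,v3:inf,v4:inf
step 3: dist = v0:5,v1:0,v2:7,v3:inf,v4:12
step 4: dist = v0:5,v1:0,v2:7,v3:inf,v4:12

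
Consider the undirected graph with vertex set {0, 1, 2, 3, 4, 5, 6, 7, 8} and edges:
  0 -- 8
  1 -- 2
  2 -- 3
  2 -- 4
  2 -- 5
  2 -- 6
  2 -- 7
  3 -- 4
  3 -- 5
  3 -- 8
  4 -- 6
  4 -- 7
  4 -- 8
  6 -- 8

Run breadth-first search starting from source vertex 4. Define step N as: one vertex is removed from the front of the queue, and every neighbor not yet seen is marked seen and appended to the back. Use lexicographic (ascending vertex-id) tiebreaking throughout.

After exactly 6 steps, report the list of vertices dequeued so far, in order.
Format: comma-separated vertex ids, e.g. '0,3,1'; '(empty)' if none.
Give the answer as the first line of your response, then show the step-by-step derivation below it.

4,2,3,6,7,8

step 1: dequeue 4; queue=[2,3,6,7,8]; order=4
step 2: dequeue 2; queue=[3,6,7,8,1,5]; order=4,2
step 3: dequeue 3; queue=[6,7,8,1,5]; order=4,2,3
step 4: dequeue 6; queue=[7,8,1,5]; order=4,2,3,6
step 5: dequeue 7; queue=[8,1,5]; order=4,2,3,6,7
step 6: dequeue 8; queue=[1,5,0]; order=4,2,3,6,7,8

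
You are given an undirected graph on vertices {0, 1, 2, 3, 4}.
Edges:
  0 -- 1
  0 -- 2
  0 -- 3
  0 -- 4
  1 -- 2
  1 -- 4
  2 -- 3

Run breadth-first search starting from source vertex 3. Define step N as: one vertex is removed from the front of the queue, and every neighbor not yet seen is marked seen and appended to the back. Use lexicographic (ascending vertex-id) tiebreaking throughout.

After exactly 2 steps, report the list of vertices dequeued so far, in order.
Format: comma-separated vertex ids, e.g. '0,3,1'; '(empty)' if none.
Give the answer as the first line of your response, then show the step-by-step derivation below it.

3,0

step 1: dequeue 3; queue=[0,2]; order=3
step 2: dequeue 0; queue=[2,1,4]; order=3,0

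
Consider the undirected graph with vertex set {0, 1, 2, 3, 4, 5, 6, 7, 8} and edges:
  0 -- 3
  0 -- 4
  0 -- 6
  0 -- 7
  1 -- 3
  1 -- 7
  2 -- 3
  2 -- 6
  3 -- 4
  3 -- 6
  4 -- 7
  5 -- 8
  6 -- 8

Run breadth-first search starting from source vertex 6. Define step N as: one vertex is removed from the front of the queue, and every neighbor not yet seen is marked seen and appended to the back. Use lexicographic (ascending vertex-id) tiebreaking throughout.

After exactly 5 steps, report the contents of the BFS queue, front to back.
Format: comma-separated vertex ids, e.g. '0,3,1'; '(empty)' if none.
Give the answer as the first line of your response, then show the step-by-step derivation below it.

4,7,1,5

step 1: dequeue 6; queue=[0,2,3,8]; order=6
step 2: dequeue 0; queue=[2,3,8,4,7]; order=6,0
step 3: dequeue 2; queue=[3,8,4,7]; order=6,0,2
step 4: dequeue 3; queue=[8,4,7,1]; order=6,0,2,3
step 5: dequeue 8; queue=[4,7,1,5]; order=6,0,2,3,8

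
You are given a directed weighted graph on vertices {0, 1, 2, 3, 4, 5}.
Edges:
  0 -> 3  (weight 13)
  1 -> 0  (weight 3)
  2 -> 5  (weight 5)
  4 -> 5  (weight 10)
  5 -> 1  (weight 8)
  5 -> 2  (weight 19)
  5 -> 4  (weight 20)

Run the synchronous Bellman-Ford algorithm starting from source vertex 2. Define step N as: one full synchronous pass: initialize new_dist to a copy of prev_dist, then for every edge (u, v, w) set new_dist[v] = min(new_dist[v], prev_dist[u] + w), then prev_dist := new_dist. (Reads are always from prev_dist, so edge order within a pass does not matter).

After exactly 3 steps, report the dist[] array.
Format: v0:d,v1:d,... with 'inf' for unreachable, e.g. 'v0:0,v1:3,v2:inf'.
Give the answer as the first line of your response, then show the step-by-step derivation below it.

v0:16,v1:13,v2:0,v3:inf,v4:25,v5:5

step 1: dist = v0:inf,v1:inf,v2:0,v3:inf,v4:inf,v5:5
step 2: dist = v0:inf,v1:13,v2:0,v3:inf,v4:25,v5:5
step 3: dist = v0:16,v1:13,v2:0,v3:inf,v4:25,v5:5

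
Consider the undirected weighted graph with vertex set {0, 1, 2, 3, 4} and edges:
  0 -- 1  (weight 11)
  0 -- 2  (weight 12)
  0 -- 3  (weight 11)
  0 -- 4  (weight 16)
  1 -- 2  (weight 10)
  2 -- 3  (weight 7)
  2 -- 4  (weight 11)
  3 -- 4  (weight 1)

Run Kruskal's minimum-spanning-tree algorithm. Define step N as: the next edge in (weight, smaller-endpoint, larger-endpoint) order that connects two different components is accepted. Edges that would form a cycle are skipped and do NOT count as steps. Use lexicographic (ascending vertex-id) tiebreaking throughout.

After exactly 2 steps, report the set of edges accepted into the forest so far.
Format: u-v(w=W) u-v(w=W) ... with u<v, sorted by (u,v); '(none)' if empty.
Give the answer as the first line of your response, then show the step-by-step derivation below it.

2-3(w=7) 3-4(w=1)

step 1: add edge 3-4 (w=1); MST = {3-4(w=1)}
step 2: add edge 2-3 (w=7); MST = {2-3(w=7) 3-4(w=1)}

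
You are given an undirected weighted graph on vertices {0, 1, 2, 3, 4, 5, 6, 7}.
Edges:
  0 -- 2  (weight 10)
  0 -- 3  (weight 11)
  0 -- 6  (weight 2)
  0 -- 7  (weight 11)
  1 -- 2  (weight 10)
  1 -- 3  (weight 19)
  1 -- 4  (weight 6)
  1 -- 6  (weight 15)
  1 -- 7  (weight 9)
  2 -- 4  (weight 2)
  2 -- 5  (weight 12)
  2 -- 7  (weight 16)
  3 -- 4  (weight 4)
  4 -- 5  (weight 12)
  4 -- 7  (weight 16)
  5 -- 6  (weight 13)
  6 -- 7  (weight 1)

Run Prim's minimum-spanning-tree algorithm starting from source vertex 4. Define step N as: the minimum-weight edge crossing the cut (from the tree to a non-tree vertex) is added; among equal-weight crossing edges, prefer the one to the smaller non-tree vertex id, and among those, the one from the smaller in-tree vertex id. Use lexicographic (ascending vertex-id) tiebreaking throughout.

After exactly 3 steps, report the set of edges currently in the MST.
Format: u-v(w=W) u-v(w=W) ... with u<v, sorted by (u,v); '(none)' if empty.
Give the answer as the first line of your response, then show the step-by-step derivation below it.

1-4(w=6) 2-4(w=2) 3-4(w=4)

step 1: add edge 2-4 (w=2); MST = {2-4(w=2)}
step 2: add edge 3-4 (w=4); MST = {2-4(w=2) 3-4(w=4)}
step 3: add edge 1-4 (w=6); MST = {1-4(w=6) 2-4(w=2) 3-4(w=4)}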